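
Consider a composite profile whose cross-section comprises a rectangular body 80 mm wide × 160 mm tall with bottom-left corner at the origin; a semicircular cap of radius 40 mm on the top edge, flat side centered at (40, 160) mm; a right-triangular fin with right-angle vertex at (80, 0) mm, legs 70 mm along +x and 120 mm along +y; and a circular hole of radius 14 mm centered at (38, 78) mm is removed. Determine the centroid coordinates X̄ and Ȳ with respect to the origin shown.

Part | A | x̄ᵢ | ȳᵢ | A·x̄ᵢ | A·ȳᵢ
rectangular body | 12800.00 | 40.00 | 80.00 | 512000.00 | 1024000.00
semicircular top | 2513.27 | 40.00 | 176.98 | 100530.96 | 444790.53
triangular fin | 4200.00 | 103.33 | 40.00 | 434000.00 | 168000.00
hole | -615.75 | 38.00 | 78.00 | -23398.58 | -48028.67
Σ | 18897.52 |  |  | 1023132.38 | 1588761.86
X̄ = 1023132.38 / 18897.52 = 54.14 mm
Ȳ = 1588761.86 / 18897.52 = 84.07 mm

X̄ = 54.14 mm, Ȳ = 84.07 mm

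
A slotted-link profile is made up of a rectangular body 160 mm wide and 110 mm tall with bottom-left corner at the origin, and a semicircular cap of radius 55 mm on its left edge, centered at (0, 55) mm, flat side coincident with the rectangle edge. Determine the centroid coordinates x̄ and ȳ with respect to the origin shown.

rectangular body: A = 160 × 110 = 17600.00, centroid at (80.00, 55.00).
semicircular end: A = ½π·55² = 4751.66, centroid at (-23.34, 55.00).
ΣA = 22351.66 mm², ΣAx̄ = 1297083.33 mm³, ΣAȳ = 1229341.24 mm³.
x̄ = 1297083.33/22351.66 = 58.03 mm; ȳ = 1229341.24/22351.66 = 55.00 mm.

x̄ = 58.03 mm, ȳ = 55.00 mm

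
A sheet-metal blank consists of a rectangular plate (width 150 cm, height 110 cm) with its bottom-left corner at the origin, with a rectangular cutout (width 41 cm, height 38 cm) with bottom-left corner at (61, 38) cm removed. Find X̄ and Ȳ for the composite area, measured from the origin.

Part | A | x̄ᵢ | ȳᵢ | A·x̄ᵢ | A·ȳᵢ
plate | 16500.00 | 75.00 | 55.00 | 1237500.00 | 907500.00
hole | -1558.00 | 81.50 | 57.00 | -126977.00 | -88806.00
Σ | 14942.00 |  |  | 1110523.00 | 818694.00
X̄ = 1110523.00 / 14942.00 = 74.32 cm
Ȳ = 818694.00 / 14942.00 = 54.79 cm

X̄ = 74.32 cm, Ȳ = 54.79 cm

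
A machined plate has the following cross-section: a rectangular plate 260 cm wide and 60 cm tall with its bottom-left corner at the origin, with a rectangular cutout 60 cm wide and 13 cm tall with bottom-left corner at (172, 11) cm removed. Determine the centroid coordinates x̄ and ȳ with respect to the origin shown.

plate: A = 260 × 60 = 15600.00, centroid at (130.00, 30.00).
hole: A = −(60 × 13) = -780.00, centroid at (202.00, 17.50).
ΣA = 14820.00 cm²
ΣAx̄ = (15600.00)(130.00) + (-780.00)(202.00) = 1870440.00 cm³
ΣAȳ = (15600.00)(30.00) + (-780.00)(17.50) = 454350.00 cm³
x̄ = 1870440.00 / 14820.00 = 126.21 cm
ȳ = 454350.00 / 14820.00 = 30.66 cm

x̄ = 126.21 cm, ȳ = 30.66 cm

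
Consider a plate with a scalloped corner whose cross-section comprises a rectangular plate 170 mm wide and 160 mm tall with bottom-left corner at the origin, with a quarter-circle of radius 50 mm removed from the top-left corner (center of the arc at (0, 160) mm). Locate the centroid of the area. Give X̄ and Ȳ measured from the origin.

X̄ = 89.96 mm, Ȳ = 75.43 mm

plate: A = 170 × 160 = 27200.00, centroid at (85.00, 80.00).
removed quarter-circle: A = −¼π·50² = -1963.50, centroid at (21.22, 138.78).
ΣA = 25236.50 mm², ΣAX̄ = 2270333.33 mm³, ΣAȲ = 1903507.40 mm³.
X̄ = 2270333.33/25236.50 = 89.96 mm; Ȳ = 1903507.40/25236.50 = 75.43 mm.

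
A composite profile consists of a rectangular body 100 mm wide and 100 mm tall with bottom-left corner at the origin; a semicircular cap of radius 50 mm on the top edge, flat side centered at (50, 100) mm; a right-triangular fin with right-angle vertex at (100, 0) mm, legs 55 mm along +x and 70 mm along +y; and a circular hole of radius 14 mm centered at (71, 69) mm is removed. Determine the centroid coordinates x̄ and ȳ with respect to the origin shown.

Part | A | x̄ᵢ | ȳᵢ | A·x̄ᵢ | A·ȳᵢ
rectangular body | 10000.00 | 50.00 | 50.00 | 500000.00 | 500000.00
semicircular top | 3926.99 | 50.00 | 121.22 | 196349.54 | 476032.42
triangular fin | 1925.00 | 118.33 | 23.33 | 227791.67 | 44916.67
hole | -615.75 | 71.00 | 69.00 | -43718.40 | -42486.90
Σ | 15236.24 |  |  | 880422.80 | 978462.18
x̄ = 880422.80 / 15236.24 = 57.78 mm
ȳ = 978462.18 / 15236.24 = 64.22 mm

x̄ = 57.78 mm, ȳ = 64.22 mm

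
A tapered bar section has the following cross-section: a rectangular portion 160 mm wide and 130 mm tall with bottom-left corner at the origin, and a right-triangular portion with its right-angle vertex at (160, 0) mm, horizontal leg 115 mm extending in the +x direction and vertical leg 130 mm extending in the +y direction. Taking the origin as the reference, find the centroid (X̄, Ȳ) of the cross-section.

X̄ = 111.28 mm, Ȳ = 59.27 mm

rectangular portion: A = 160 × 130 = 20800.00, centroid at (80.00, 65.00).
triangular portion: A = ½·115·130 = 7475.00, centroid at (198.33, 43.33).
ΣA = 28275.00 mm²
ΣAX̄ = (20800.00)(80.00) + (7475.00)(198.33) = 3146541.67 mm³
ΣAȲ = (20800.00)(65.00) + (7475.00)(43.33) = 1675916.67 mm³
X̄ = 3146541.67 / 28275.00 = 111.28 mm
Ȳ = 1675916.67 / 28275.00 = 59.27 mm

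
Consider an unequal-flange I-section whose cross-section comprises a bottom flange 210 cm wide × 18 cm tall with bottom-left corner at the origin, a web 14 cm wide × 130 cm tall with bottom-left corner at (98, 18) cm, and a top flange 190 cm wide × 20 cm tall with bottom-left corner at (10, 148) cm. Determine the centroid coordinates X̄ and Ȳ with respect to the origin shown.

X̄ = 105.00 cm, Ȳ = 83.56 cm

bottom flange: A = 210 × 18 = 3780.00, centroid at (105.00, 9.00).
web: A = 14 × 130 = 1820.00, centroid at (105.00, 83.00).
top flange: A = 190 × 20 = 3800.00, centroid at (105.00, 158.00).
ΣA = 9400.00 cm², ΣAX̄ = 987000.00 cm³, ΣAȲ = 785480.00 cm³.
X̄ = 987000.00/9400.00 = 105.00 cm; Ȳ = 785480.00/9400.00 = 83.56 cm.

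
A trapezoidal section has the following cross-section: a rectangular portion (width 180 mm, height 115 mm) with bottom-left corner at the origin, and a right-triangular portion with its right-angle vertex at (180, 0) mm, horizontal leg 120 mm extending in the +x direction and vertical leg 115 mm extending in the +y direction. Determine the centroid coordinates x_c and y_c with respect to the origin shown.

x_c = 122.50 mm, y_c = 52.71 mm

rectangular portion: A = 180 × 115 = 20700.00, centroid at (90.00, 57.50).
triangular portion: A = ½·120·115 = 6900.00, centroid at (220.00, 38.33).
ΣA = 27600.00 mm², ΣAx_c = 3381000.00 mm³, ΣAy_c = 1454750.00 mm³.
x_c = 3381000.00/27600.00 = 122.50 mm; y_c = 1454750.00/27600.00 = 52.71 mm.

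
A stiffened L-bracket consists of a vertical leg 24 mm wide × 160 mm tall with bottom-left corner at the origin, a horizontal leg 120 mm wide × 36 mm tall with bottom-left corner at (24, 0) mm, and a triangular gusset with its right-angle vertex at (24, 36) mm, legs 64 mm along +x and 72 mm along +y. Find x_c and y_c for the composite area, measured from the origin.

x_c = 49.06 mm, y_c = 50.00 mm

vertical leg: A = 24 × 160 = 3840.00, centroid at (12.00, 80.00).
horizontal leg: A = 120 × 36 = 4320.00, centroid at (84.00, 18.00).
gusset: A = ½·64·72 = 2304.00, centroid at (45.33, 60.00).
ΣA = 10464.00 mm²
ΣAx_c = (3840.00)(12.00) + (4320.00)(84.00) + (2304.00)(45.33) = 513408.00 mm³
ΣAy_c = (3840.00)(80.00) + (4320.00)(18.00) + (2304.00)(60.00) = 523200.00 mm³
x_c = 513408.00 / 10464.00 = 49.06 mm
y_c = 523200.00 / 10464.00 = 50.00 mm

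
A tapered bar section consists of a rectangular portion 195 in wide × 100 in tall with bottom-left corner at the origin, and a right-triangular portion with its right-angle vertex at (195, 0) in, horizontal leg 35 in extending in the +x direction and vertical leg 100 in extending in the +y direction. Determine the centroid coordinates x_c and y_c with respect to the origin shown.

x_c = 106.49 in, y_c = 48.63 in

Part | A | x̄ᵢ | ȳᵢ | A·x̄ᵢ | A·ȳᵢ
rectangular portion | 19500.00 | 97.50 | 50.00 | 1901250.00 | 975000.00
triangular portion | 1750.00 | 206.67 | 33.33 | 361666.67 | 58333.33
Σ | 21250.00 |  |  | 2262916.67 | 1033333.33
x_c = 2262916.67 / 21250.00 = 106.49 in
y_c = 1033333.33 / 21250.00 = 48.63 in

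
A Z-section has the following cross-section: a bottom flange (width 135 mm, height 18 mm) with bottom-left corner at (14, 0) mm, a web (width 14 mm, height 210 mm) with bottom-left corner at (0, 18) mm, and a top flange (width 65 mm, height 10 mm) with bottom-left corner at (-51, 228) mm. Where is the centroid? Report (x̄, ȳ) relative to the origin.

bottom flange: A = 135 × 18 = 2430.00, centroid at (81.50, 9.00).
web: A = 14 × 210 = 2940.00, centroid at (7.00, 123.00).
top flange: A = 65 × 10 = 650.00, centroid at (-18.50, 233.00).
ΣA = 6020.00 mm², ΣAx̄ = 206600.00 mm³, ΣAȳ = 534940.00 mm³.
x̄ = 206600.00/6020.00 = 34.32 mm; ȳ = 534940.00/6020.00 = 88.86 mm.

x̄ = 34.32 mm, ȳ = 88.86 mm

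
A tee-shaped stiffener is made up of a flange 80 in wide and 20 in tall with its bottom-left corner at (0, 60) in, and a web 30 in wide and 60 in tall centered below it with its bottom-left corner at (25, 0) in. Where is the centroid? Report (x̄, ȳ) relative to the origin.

x̄ = 40.00 in, ȳ = 48.82 in

web: A = 30 × 60 = 1800.00, centroid at (40.00, 30.00).
flange: A = 80 × 20 = 1600.00, centroid at (40.00, 70.00).
ΣA = 3400.00 in², ΣAx̄ = 136000.00 in³, ΣAȳ = 166000.00 in³.
x̄ = 136000.00/3400.00 = 40.00 in; ȳ = 166000.00/3400.00 = 48.82 in.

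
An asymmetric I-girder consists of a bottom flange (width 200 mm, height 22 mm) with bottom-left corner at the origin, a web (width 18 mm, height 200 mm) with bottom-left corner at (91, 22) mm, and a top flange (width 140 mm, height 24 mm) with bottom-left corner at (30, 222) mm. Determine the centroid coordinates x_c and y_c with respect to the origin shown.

x_c = 100.00 mm, y_c = 112.13 mm

bottom flange: A = 200 × 22 = 4400.00, centroid at (100.00, 11.00).
web: A = 18 × 200 = 3600.00, centroid at (100.00, 122.00).
top flange: A = 140 × 24 = 3360.00, centroid at (100.00, 234.00).
ΣA = 11360.00 mm²
ΣAx_c = (4400.00)(100.00) + (3600.00)(100.00) + (3360.00)(100.00) = 1136000.00 mm³
ΣAy_c = (4400.00)(11.00) + (3600.00)(122.00) + (3360.00)(234.00) = 1273840.00 mm³
x_c = 1136000.00 / 11360.00 = 100.00 mm
y_c = 1273840.00 / 11360.00 = 112.13 mm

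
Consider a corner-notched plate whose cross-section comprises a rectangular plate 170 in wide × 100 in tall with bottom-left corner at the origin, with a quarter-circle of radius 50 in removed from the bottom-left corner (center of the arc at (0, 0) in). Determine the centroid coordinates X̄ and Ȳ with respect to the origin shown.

Part | A | x̄ᵢ | ȳᵢ | A·x̄ᵢ | A·ȳᵢ
plate | 17000.00 | 85.00 | 50.00 | 1445000.00 | 850000.00
removed quarter-circle | -1963.50 | 21.22 | 21.22 | -41666.67 | -41666.67
Σ | 15036.50 |  |  | 1403333.33 | 808333.33
X̄ = 1403333.33 / 15036.50 = 93.33 in
Ȳ = 808333.33 / 15036.50 = 53.76 in

X̄ = 93.33 in, Ȳ = 53.76 in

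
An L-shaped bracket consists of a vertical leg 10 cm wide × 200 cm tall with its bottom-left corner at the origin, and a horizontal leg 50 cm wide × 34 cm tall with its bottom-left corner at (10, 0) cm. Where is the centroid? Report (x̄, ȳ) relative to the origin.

x̄ = 18.78 cm, ȳ = 61.86 cm

vertical leg: A = 10 × 200 = 2000.00, centroid at (5.00, 100.00).
horizontal leg: A = 50 × 34 = 1700.00, centroid at (35.00, 17.00).
ΣA = 3700.00 cm²
ΣAx̄ = (2000.00)(5.00) + (1700.00)(35.00) = 69500.00 cm³
ΣAȳ = (2000.00)(100.00) + (1700.00)(17.00) = 228900.00 cm³
x̄ = 69500.00 / 3700.00 = 18.78 cm
ȳ = 228900.00 / 3700.00 = 61.86 cm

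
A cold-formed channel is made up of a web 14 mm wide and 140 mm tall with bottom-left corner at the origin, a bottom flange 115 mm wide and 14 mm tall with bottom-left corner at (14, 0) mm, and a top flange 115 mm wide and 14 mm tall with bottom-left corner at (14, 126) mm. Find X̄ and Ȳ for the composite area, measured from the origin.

X̄ = 47.09 mm, Ȳ = 70.00 mm

Part | A | x̄ᵢ | ȳᵢ | A·x̄ᵢ | A·ȳᵢ
web | 1960.00 | 7.00 | 70.00 | 13720.00 | 137200.00
bottom flange | 1610.00 | 71.50 | 7.00 | 115115.00 | 11270.00
top flange | 1610.00 | 71.50 | 133.00 | 115115.00 | 214130.00
Σ | 5180.00 |  |  | 243950.00 | 362600.00
X̄ = 243950.00 / 5180.00 = 47.09 mm
Ȳ = 362600.00 / 5180.00 = 70.00 mm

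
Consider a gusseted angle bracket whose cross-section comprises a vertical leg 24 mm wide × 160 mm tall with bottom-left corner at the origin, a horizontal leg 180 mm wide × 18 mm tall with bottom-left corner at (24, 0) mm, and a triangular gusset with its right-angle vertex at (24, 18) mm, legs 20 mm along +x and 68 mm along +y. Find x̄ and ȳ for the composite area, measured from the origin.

Part | A | x̄ᵢ | ȳᵢ | A·x̄ᵢ | A·ȳᵢ
vertical leg | 3840.00 | 12.00 | 80.00 | 46080.00 | 307200.00
horizontal leg | 3240.00 | 114.00 | 9.00 | 369360.00 | 29160.00
gusset | 680.00 | 30.67 | 40.67 | 20853.33 | 27653.33
Σ | 7760.00 |  |  | 436293.33 | 364013.33
x̄ = 436293.33 / 7760.00 = 56.22 mm
ȳ = 364013.33 / 7760.00 = 46.91 mm

x̄ = 56.22 mm, ȳ = 46.91 mm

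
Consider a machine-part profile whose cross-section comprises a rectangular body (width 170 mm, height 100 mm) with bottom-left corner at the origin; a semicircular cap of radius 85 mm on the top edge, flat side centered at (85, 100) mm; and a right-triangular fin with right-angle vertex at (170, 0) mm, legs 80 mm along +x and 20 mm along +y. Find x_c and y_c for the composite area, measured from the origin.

rectangular body: A = 170 × 100 = 17000.00, centroid at (85.00, 50.00).
semicircular top: A = ½π·85² = 11349.00, centroid at (85.00, 136.08).
triangular fin: A = ½·80·20 = 800.00, centroid at (196.67, 6.67).
ΣA = 29149.00 mm²
ΣAx_c = (17000.00)(85.00) + (11349.00)(85.00) + (800.00)(196.67) = 2566998.63 mm³
ΣAy_c = (17000.00)(50.00) + (11349.00)(136.08) + (800.00)(6.67) = 2399650.35 mm³
x_c = 2566998.63 / 29149.00 = 88.06 mm
y_c = 2399650.35 / 29149.00 = 82.32 mm

x_c = 88.06 mm, y_c = 82.32 mm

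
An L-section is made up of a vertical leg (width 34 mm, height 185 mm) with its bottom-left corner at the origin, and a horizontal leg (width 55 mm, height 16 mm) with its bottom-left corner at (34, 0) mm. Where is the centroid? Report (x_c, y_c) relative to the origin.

vertical leg: A = 34 × 185 = 6290.00, centroid at (17.00, 92.50).
horizontal leg: A = 55 × 16 = 880.00, centroid at (61.50, 8.00).
ΣA = 7170.00 mm², ΣAx_c = 161050.00 mm³, ΣAy_c = 588865.00 mm³.
x_c = 161050.00/7170.00 = 22.46 mm; y_c = 588865.00/7170.00 = 82.13 mm.

x_c = 22.46 mm, y_c = 82.13 mm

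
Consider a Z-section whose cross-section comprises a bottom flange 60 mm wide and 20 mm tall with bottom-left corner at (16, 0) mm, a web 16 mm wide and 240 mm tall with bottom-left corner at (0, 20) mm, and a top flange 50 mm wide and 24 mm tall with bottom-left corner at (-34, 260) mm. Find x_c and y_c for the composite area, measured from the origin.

bottom flange: A = 60 × 20 = 1200.00, centroid at (46.00, 10.00).
web: A = 16 × 240 = 3840.00, centroid at (8.00, 140.00).
top flange: A = 50 × 24 = 1200.00, centroid at (-9.00, 272.00).
ΣA = 6240.00 mm²
ΣAx_c = (1200.00)(46.00) + (3840.00)(8.00) + (1200.00)(-9.00) = 75120.00 mm³
ΣAy_c = (1200.00)(10.00) + (3840.00)(140.00) + (1200.00)(272.00) = 876000.00 mm³
x_c = 75120.00 / 6240.00 = 12.04 mm
y_c = 876000.00 / 6240.00 = 140.38 mm

x_c = 12.04 mm, y_c = 140.38 mm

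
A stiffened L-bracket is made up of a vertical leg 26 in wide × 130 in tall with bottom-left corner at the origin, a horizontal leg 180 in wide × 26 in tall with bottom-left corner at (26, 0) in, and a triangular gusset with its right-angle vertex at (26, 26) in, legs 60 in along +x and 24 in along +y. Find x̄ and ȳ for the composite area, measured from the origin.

Part | A | x̄ᵢ | ȳᵢ | A·x̄ᵢ | A·ȳᵢ
vertical leg | 3380.00 | 13.00 | 65.00 | 43940.00 | 219700.00
horizontal leg | 4680.00 | 116.00 | 13.00 | 542880.00 | 60840.00
gusset | 720.00 | 46.00 | 34.00 | 33120.00 | 24480.00
Σ | 8780.00 |  |  | 619940.00 | 305020.00
x̄ = 619940.00 / 8780.00 = 70.61 in
ȳ = 305020.00 / 8780.00 = 34.74 in

x̄ = 70.61 in, ȳ = 34.74 in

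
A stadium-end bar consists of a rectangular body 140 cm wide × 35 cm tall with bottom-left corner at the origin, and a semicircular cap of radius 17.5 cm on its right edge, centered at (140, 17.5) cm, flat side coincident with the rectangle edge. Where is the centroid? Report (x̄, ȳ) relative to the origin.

x̄ = 76.92 cm, ȳ = 17.50 cm

rectangular body: A = 140 × 35 = 4900.00, centroid at (70.00, 17.50).
semicircular end: A = ½π·17.5² = 481.06, centroid at (147.43, 17.50).
ΣA = 5381.06 cm²
ΣAx̄ = (4900.00)(70.00) + (481.06)(147.43) = 413920.81 cm³
ΣAȳ = (4900.00)(17.50) + (481.06)(17.50) = 94168.49 cm³
x̄ = 413920.81 / 5381.06 = 76.92 cm
ȳ = 94168.49 / 5381.06 = 17.50 cm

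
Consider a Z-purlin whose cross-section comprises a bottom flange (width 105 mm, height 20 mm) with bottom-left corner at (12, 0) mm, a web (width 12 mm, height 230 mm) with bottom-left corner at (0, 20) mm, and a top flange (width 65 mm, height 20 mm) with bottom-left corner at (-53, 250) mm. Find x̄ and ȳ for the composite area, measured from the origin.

x̄ = 20.35 mm, ȳ = 118.77 mm

bottom flange: A = 105 × 20 = 2100.00, centroid at (64.50, 10.00).
web: A = 12 × 230 = 2760.00, centroid at (6.00, 135.00).
top flange: A = 65 × 20 = 1300.00, centroid at (-20.50, 260.00).
ΣA = 6160.00 mm²
ΣAx̄ = (2100.00)(64.50) + (2760.00)(6.00) + (1300.00)(-20.50) = 125360.00 mm³
ΣAȳ = (2100.00)(10.00) + (2760.00)(135.00) + (1300.00)(260.00) = 731600.00 mm³
x̄ = 125360.00 / 6160.00 = 20.35 mm
ȳ = 731600.00 / 6160.00 = 118.77 mm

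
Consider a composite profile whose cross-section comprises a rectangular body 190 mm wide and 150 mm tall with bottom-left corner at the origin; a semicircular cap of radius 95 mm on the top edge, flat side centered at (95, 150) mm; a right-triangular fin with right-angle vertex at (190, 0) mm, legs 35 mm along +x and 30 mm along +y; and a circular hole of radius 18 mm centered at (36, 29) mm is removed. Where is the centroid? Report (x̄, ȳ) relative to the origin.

x̄ = 97.75 mm, ȳ = 114.06 mm

Part | A | x̄ᵢ | ȳᵢ | A·x̄ᵢ | A·ȳᵢ
rectangular body | 28500.00 | 95.00 | 75.00 | 2707500.00 | 2137500.00
semicircular top | 14176.44 | 95.00 | 190.32 | 1346761.50 | 2698048.86
triangular fin | 525.00 | 201.67 | 10.00 | 105875.00 | 5250.00
hole | -1017.88 | 36.00 | 29.00 | -36643.54 | -29518.40
Σ | 42183.56 |  |  | 4123492.96 | 4811280.46
x̄ = 4123492.96 / 42183.56 = 97.75 mm
ȳ = 4811280.46 / 42183.56 = 114.06 mm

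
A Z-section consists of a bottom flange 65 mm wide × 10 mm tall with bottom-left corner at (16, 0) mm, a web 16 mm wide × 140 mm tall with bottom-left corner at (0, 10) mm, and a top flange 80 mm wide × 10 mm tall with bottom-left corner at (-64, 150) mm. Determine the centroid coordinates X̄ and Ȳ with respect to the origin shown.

X̄ = 8.20 mm, Ȳ = 83.05 mm

Part | A | x̄ᵢ | ȳᵢ | A·x̄ᵢ | A·ȳᵢ
bottom flange | 650.00 | 48.50 | 5.00 | 31525.00 | 3250.00
web | 2240.00 | 8.00 | 80.00 | 17920.00 | 179200.00
top flange | 800.00 | -24.00 | 155.00 | -19200.00 | 124000.00
Σ | 3690.00 |  |  | 30245.00 | 306450.00
X̄ = 30245.00 / 3690.00 = 8.20 mm
Ȳ = 306450.00 / 3690.00 = 83.05 mm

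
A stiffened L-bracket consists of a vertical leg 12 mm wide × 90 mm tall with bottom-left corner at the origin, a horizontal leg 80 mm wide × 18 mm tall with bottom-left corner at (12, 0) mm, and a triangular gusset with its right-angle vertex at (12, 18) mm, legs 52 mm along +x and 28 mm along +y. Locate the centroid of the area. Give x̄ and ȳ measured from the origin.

x̄ = 31.62 mm, ȳ = 25.08 mm

vertical leg: A = 12 × 90 = 1080.00, centroid at (6.00, 45.00).
horizontal leg: A = 80 × 18 = 1440.00, centroid at (52.00, 9.00).
gusset: A = ½·52·28 = 728.00, centroid at (29.33, 27.33).
ΣA = 3248.00 mm²
ΣAx̄ = (1080.00)(6.00) + (1440.00)(52.00) + (728.00)(29.33) = 102714.67 mm³
ΣAȳ = (1080.00)(45.00) + (1440.00)(9.00) + (728.00)(27.33) = 81458.67 mm³
x̄ = 102714.67 / 3248.00 = 31.62 mm
ȳ = 81458.67 / 3248.00 = 25.08 mm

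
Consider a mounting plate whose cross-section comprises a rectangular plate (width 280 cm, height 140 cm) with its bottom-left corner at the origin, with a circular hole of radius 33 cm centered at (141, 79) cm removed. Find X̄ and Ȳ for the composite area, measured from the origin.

X̄ = 139.90 cm, Ȳ = 69.14 cm

plate: A = 280 × 140 = 39200.00, centroid at (140.00, 70.00).
hole: A = −π·33² = -3421.19, centroid at (141.00, 79.00).
ΣA = 35778.81 cm²
ΣAX̄ = (39200.00)(140.00) + (-3421.19)(141.00) = 5005611.59 cm³
ΣAȲ = (39200.00)(70.00) + (-3421.19)(79.00) = 2473725.64 cm³
X̄ = 5005611.59 / 35778.81 = 139.90 cm
Ȳ = 2473725.64 / 35778.81 = 69.14 cm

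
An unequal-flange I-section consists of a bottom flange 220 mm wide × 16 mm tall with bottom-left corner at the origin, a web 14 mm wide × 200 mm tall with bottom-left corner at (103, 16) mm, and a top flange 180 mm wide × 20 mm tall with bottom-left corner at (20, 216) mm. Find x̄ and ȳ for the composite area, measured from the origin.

x̄ = 110.00 mm, ȳ = 117.60 mm

bottom flange: A = 220 × 16 = 3520.00, centroid at (110.00, 8.00).
web: A = 14 × 200 = 2800.00, centroid at (110.00, 116.00).
top flange: A = 180 × 20 = 3600.00, centroid at (110.00, 226.00).
ΣA = 9920.00 mm²
ΣAx̄ = (3520.00)(110.00) + (2800.00)(110.00) + (3600.00)(110.00) = 1091200.00 mm³
ΣAȳ = (3520.00)(8.00) + (2800.00)(116.00) + (3600.00)(226.00) = 1166560.00 mm³
x̄ = 1091200.00 / 9920.00 = 110.00 mm
ȳ = 1166560.00 / 9920.00 = 117.60 mm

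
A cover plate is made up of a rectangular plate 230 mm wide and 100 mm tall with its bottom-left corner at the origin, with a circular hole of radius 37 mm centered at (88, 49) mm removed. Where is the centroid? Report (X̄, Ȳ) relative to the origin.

X̄ = 121.21 mm, Ȳ = 50.23 mm

Part | A | x̄ᵢ | ȳᵢ | A·x̄ᵢ | A·ȳᵢ
plate | 23000.00 | 115.00 | 50.00 | 2645000.00 | 1150000.00
hole | -4300.84 | 88.00 | 49.00 | -378473.95 | -210741.18
Σ | 18699.16 |  |  | 2266526.05 | 939258.82
X̄ = 2266526.05 / 18699.16 = 121.21 mm
Ȳ = 939258.82 / 18699.16 = 50.23 mm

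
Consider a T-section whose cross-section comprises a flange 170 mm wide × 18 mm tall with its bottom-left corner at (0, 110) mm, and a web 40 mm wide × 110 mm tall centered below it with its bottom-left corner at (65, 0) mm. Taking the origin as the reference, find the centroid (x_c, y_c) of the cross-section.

x_c = 85.00 mm, y_c = 81.25 mm

web: A = 40 × 110 = 4400.00, centroid at (85.00, 55.00).
flange: A = 170 × 18 = 3060.00, centroid at (85.00, 119.00).
ΣA = 7460.00 mm²
ΣAx_c = (4400.00)(85.00) + (3060.00)(85.00) = 634100.00 mm³
ΣAy_c = (4400.00)(55.00) + (3060.00)(119.00) = 606140.00 mm³
x_c = 634100.00 / 7460.00 = 85.00 mm
y_c = 606140.00 / 7460.00 = 81.25 mm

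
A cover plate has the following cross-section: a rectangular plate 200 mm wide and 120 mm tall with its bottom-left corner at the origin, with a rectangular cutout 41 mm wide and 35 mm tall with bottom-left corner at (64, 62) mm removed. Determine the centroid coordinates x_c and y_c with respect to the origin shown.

plate: A = 200 × 120 = 24000.00, centroid at (100.00, 60.00).
hole: A = −(41 × 35) = -1435.00, centroid at (84.50, 79.50).
ΣA = 22565.00 mm², ΣAx_c = 2278742.50 mm³, ΣAy_c = 1325917.50 mm³.
x_c = 2278742.50/22565.00 = 100.99 mm; y_c = 1325917.50/22565.00 = 58.76 mm.

x_c = 100.99 mm, y_c = 58.76 mm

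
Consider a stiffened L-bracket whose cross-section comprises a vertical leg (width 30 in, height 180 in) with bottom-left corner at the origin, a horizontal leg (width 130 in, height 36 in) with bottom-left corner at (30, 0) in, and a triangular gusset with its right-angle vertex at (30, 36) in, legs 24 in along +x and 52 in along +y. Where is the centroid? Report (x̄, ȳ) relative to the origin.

vertical leg: A = 30 × 180 = 5400.00, centroid at (15.00, 90.00).
horizontal leg: A = 130 × 36 = 4680.00, centroid at (95.00, 18.00).
gusset: A = ½·24·52 = 624.00, centroid at (38.00, 53.33).
ΣA = 10704.00 in²
ΣAx̄ = (5400.00)(15.00) + (4680.00)(95.00) + (624.00)(38.00) = 549312.00 in³
ΣAȳ = (5400.00)(90.00) + (4680.00)(18.00) + (624.00)(53.33) = 603520.00 in³
x̄ = 549312.00 / 10704.00 = 51.32 in
ȳ = 603520.00 / 10704.00 = 56.38 in

x̄ = 51.32 in, ȳ = 56.38 in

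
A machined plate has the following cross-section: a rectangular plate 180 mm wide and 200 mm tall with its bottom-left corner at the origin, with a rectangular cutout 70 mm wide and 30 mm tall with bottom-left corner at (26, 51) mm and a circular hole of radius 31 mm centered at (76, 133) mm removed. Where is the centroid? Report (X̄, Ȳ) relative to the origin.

plate: A = 180 × 200 = 36000.00, centroid at (90.00, 100.00).
hole 1: A = −(70 × 30) = -2100.00, centroid at (61.00, 66.00).
hole 2: A = −π·31² = -3019.07, centroid at (76.00, 133.00).
ΣA = 30880.93 mm², ΣAX̄ = 2882450.64 mm³, ΣAȲ = 3059863.62 mm³.
X̄ = 2882450.64/30880.93 = 93.34 mm; Ȳ = 3059863.62/30880.93 = 99.09 mm.

X̄ = 93.34 mm, Ȳ = 99.09 mm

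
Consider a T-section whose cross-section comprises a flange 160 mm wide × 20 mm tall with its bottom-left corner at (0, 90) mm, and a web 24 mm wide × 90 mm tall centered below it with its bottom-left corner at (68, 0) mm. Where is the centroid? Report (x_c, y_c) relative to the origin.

x_c = 80.00 mm, y_c = 77.84 mm

web: A = 24 × 90 = 2160.00, centroid at (80.00, 45.00).
flange: A = 160 × 20 = 3200.00, centroid at (80.00, 100.00).
ΣA = 5360.00 mm², ΣAx_c = 428800.00 mm³, ΣAy_c = 417200.00 mm³.
x_c = 428800.00/5360.00 = 80.00 mm; y_c = 417200.00/5360.00 = 77.84 mm.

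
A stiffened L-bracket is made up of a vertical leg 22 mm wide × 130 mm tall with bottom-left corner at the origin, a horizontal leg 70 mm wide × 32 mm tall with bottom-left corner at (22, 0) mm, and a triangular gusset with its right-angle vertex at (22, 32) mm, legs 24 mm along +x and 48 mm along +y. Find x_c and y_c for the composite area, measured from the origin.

Part | A | x̄ᵢ | ȳᵢ | A·x̄ᵢ | A·ȳᵢ
vertical leg | 2860.00 | 11.00 | 65.00 | 31460.00 | 185900.00
horizontal leg | 2240.00 | 57.00 | 16.00 | 127680.00 | 35840.00
gusset | 576.00 | 30.00 | 48.00 | 17280.00 | 27648.00
Σ | 5676.00 |  |  | 176420.00 | 249388.00
x_c = 176420.00 / 5676.00 = 31.08 mm
y_c = 249388.00 / 5676.00 = 43.94 mm

x_c = 31.08 mm, y_c = 43.94 mm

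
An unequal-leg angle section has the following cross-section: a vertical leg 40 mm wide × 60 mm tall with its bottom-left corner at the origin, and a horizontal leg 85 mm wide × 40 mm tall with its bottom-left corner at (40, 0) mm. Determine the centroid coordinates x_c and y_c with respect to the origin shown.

x_c = 56.64 mm, y_c = 24.14 mm

vertical leg: A = 40 × 60 = 2400.00, centroid at (20.00, 30.00).
horizontal leg: A = 85 × 40 = 3400.00, centroid at (82.50, 20.00).
ΣA = 5800.00 mm²
ΣAx_c = (2400.00)(20.00) + (3400.00)(82.50) = 328500.00 mm³
ΣAy_c = (2400.00)(30.00) + (3400.00)(20.00) = 140000.00 mm³
x_c = 328500.00 / 5800.00 = 56.64 mm
y_c = 140000.00 / 5800.00 = 24.14 mm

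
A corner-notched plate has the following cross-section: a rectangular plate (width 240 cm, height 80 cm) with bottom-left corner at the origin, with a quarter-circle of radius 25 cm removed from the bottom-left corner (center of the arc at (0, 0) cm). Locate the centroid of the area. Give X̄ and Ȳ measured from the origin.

X̄ = 122.87 cm, Ȳ = 40.77 cm

Part | A | x̄ᵢ | ȳᵢ | A·x̄ᵢ | A·ȳᵢ
plate | 19200.00 | 120.00 | 40.00 | 2304000.00 | 768000.00
removed quarter-circle | -490.87 | 10.61 | 10.61 | -5208.33 | -5208.33
Σ | 18709.13 |  |  | 2298791.67 | 762791.67
X̄ = 2298791.67 / 18709.13 = 122.87 cm
Ȳ = 762791.67 / 18709.13 = 40.77 cm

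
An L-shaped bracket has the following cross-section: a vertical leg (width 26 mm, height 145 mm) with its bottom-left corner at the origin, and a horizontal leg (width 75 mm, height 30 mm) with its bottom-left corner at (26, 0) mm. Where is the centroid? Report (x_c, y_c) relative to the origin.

x_c = 31.87 mm, y_c = 51.01 mm

Part | A | x̄ᵢ | ȳᵢ | A·x̄ᵢ | A·ȳᵢ
vertical leg | 3770.00 | 13.00 | 72.50 | 49010.00 | 273325.00
horizontal leg | 2250.00 | 63.50 | 15.00 | 142875.00 | 33750.00
Σ | 6020.00 |  |  | 191885.00 | 307075.00
x_c = 191885.00 / 6020.00 = 31.87 mm
y_c = 307075.00 / 6020.00 = 51.01 mm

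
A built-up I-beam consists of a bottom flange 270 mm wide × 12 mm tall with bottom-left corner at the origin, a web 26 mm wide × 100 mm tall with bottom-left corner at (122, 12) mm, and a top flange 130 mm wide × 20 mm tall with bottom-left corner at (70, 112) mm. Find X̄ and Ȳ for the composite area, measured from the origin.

Part | A | x̄ᵢ | ȳᵢ | A·x̄ᵢ | A·ȳᵢ
bottom flange | 3240.00 | 135.00 | 6.00 | 437400.00 | 19440.00
web | 2600.00 | 135.00 | 62.00 | 351000.00 | 161200.00
top flange | 2600.00 | 135.00 | 122.00 | 351000.00 | 317200.00
Σ | 8440.00 |  |  | 1139400.00 | 497840.00
X̄ = 1139400.00 / 8440.00 = 135.00 mm
Ȳ = 497840.00 / 8440.00 = 58.99 mm

X̄ = 135.00 mm, Ȳ = 58.99 mm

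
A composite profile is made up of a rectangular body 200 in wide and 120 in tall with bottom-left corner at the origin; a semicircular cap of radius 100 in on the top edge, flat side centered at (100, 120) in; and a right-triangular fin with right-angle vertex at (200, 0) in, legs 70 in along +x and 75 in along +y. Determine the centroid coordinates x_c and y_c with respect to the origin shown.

Part | A | x̄ᵢ | ȳᵢ | A·x̄ᵢ | A·ȳᵢ
rectangular body | 24000.00 | 100.00 | 60.00 | 2400000.00 | 1440000.00
semicircular top | 15707.96 | 100.00 | 162.44 | 1570796.33 | 2551622.26
triangular fin | 2625.00 | 223.33 | 25.00 | 586250.00 | 65625.00
Σ | 42332.96 |  |  | 4557046.33 | 4057247.26
x_c = 4557046.33 / 42332.96 = 107.65 in
y_c = 4057247.26 / 42332.96 = 95.84 in

x_c = 107.65 in, y_c = 95.84 in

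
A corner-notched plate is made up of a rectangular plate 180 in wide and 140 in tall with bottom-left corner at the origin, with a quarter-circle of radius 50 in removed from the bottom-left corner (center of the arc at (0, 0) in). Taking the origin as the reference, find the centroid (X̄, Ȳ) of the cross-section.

X̄ = 95.81 in, Ȳ = 74.12 in

plate: A = 180 × 140 = 25200.00, centroid at (90.00, 70.00).
removed quarter-circle: A = −¼π·50² = -1963.50, centroid at (21.22, 21.22).
ΣA = 23236.50 in², ΣAX̄ = 2226333.33 in³, ΣAȲ = 1722333.33 in³.
X̄ = 2226333.33/23236.50 = 95.81 in; Ȳ = 1722333.33/23236.50 = 74.12 in.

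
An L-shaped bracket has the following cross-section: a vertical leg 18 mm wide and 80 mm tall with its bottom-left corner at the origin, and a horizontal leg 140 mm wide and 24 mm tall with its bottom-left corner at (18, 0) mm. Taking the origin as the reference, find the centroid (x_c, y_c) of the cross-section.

Part | A | x̄ᵢ | ȳᵢ | A·x̄ᵢ | A·ȳᵢ
vertical leg | 1440.00 | 9.00 | 40.00 | 12960.00 | 57600.00
horizontal leg | 3360.00 | 88.00 | 12.00 | 295680.00 | 40320.00
Σ | 4800.00 |  |  | 308640.00 | 97920.00
x_c = 308640.00 / 4800.00 = 64.30 mm
y_c = 97920.00 / 4800.00 = 20.40 mm

x_c = 64.30 mm, y_c = 20.40 mm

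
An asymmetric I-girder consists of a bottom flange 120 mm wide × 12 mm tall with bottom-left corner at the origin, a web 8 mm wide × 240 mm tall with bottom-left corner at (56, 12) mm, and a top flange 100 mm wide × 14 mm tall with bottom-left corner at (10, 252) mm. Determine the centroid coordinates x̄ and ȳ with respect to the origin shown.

bottom flange: A = 120 × 12 = 1440.00, centroid at (60.00, 6.00).
web: A = 8 × 240 = 1920.00, centroid at (60.00, 132.00).
top flange: A = 100 × 14 = 1400.00, centroid at (60.00, 259.00).
ΣA = 4760.00 mm²
ΣAx̄ = (1440.00)(60.00) + (1920.00)(60.00) + (1400.00)(60.00) = 285600.00 mm³
ΣAȳ = (1440.00)(6.00) + (1920.00)(132.00) + (1400.00)(259.00) = 624680.00 mm³
x̄ = 285600.00 / 4760.00 = 60.00 mm
ȳ = 624680.00 / 4760.00 = 131.24 mm

x̄ = 60.00 mm, ȳ = 131.24 mm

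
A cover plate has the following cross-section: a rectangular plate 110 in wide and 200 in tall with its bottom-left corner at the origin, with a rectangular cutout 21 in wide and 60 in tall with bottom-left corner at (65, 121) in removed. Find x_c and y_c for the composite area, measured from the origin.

Part | A | x̄ᵢ | ȳᵢ | A·x̄ᵢ | A·ȳᵢ
plate | 22000.00 | 55.00 | 100.00 | 1210000.00 | 2200000.00
hole | -1260.00 | 75.50 | 151.00 | -95130.00 | -190260.00
Σ | 20740.00 |  |  | 1114870.00 | 2009740.00
x_c = 1114870.00 / 20740.00 = 53.75 in
y_c = 2009740.00 / 20740.00 = 96.90 in

x_c = 53.75 in, y_c = 96.90 in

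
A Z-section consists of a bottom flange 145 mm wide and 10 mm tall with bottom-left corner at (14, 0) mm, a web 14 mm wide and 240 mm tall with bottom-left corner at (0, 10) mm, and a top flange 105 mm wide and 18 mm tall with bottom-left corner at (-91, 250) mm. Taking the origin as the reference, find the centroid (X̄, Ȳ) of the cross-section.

bottom flange: A = 145 × 10 = 1450.00, centroid at (86.50, 5.00).
web: A = 14 × 240 = 3360.00, centroid at (7.00, 130.00).
top flange: A = 105 × 18 = 1890.00, centroid at (-38.50, 259.00).
ΣA = 6700.00 mm², ΣAX̄ = 76180.00 mm³, ΣAȲ = 933560.00 mm³.
X̄ = 76180.00/6700.00 = 11.37 mm; Ȳ = 933560.00/6700.00 = 139.34 mm.

X̄ = 11.37 mm, Ȳ = 139.34 mm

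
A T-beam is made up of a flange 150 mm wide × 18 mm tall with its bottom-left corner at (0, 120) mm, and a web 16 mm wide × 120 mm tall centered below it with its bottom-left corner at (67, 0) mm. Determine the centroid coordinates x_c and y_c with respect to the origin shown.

x_c = 75.00 mm, y_c = 100.32 mm

web: A = 16 × 120 = 1920.00, centroid at (75.00, 60.00).
flange: A = 150 × 18 = 2700.00, centroid at (75.00, 129.00).
ΣA = 4620.00 mm²
ΣAx_c = (1920.00)(75.00) + (2700.00)(75.00) = 346500.00 mm³
ΣAy_c = (1920.00)(60.00) + (2700.00)(129.00) = 463500.00 mm³
x_c = 346500.00 / 4620.00 = 75.00 mm
y_c = 463500.00 / 4620.00 = 100.32 mm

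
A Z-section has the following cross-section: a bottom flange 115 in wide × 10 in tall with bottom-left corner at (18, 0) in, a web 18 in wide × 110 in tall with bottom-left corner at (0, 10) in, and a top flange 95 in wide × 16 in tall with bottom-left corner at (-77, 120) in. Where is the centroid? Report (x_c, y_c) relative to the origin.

x_c = 12.86 in, y_c = 70.75 in

bottom flange: A = 115 × 10 = 1150.00, centroid at (75.50, 5.00).
web: A = 18 × 110 = 1980.00, centroid at (9.00, 65.00).
top flange: A = 95 × 16 = 1520.00, centroid at (-29.50, 128.00).
ΣA = 4650.00 in²
ΣAx_c = (1150.00)(75.50) + (1980.00)(9.00) + (1520.00)(-29.50) = 59805.00 in³
ΣAy_c = (1150.00)(5.00) + (1980.00)(65.00) + (1520.00)(128.00) = 329010.00 in³
x_c = 59805.00 / 4650.00 = 12.86 in
y_c = 329010.00 / 4650.00 = 70.75 in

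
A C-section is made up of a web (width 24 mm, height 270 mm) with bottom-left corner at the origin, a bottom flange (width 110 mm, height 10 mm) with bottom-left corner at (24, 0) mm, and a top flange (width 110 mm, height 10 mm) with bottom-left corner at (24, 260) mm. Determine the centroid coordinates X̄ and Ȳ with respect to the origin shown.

web: A = 24 × 270 = 6480.00, centroid at (12.00, 135.00).
bottom flange: A = 110 × 10 = 1100.00, centroid at (79.00, 5.00).
top flange: A = 110 × 10 = 1100.00, centroid at (79.00, 265.00).
ΣA = 8680.00 mm²
ΣAX̄ = (6480.00)(12.00) + (1100.00)(79.00) + (1100.00)(79.00) = 251560.00 mm³
ΣAȲ = (6480.00)(135.00) + (1100.00)(5.00) + (1100.00)(265.00) = 1171800.00 mm³
X̄ = 251560.00 / 8680.00 = 28.98 mm
Ȳ = 1171800.00 / 8680.00 = 135.00 mm

X̄ = 28.98 mm, Ȳ = 135.00 mm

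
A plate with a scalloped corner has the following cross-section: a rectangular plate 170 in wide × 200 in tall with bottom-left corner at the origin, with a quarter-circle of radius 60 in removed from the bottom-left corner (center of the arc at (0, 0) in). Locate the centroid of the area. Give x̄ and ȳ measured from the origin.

x̄ = 90.40 in, ȳ = 106.76 in

plate: A = 170 × 200 = 34000.00, centroid at (85.00, 100.00).
removed quarter-circle: A = −¼π·60² = -2827.43, centroid at (25.46, 25.46).
ΣA = 31172.57 in², ΣAx̄ = 2818000.00 in³, ΣAȳ = 3328000.00 in³.
x̄ = 2818000.00/31172.57 = 90.40 in; ȳ = 3328000.00/31172.57 = 106.76 in.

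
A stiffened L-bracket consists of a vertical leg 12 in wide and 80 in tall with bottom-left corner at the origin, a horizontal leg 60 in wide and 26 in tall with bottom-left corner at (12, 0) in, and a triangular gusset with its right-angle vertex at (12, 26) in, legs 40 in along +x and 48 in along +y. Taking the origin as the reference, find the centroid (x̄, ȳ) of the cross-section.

vertical leg: A = 12 × 80 = 960.00, centroid at (6.00, 40.00).
horizontal leg: A = 60 × 26 = 1560.00, centroid at (42.00, 13.00).
gusset: A = ½·40·48 = 960.00, centroid at (25.33, 42.00).
ΣA = 3480.00 in²
ΣAx̄ = (960.00)(6.00) + (1560.00)(42.00) + (960.00)(25.33) = 95600.00 in³
ΣAȳ = (960.00)(40.00) + (1560.00)(13.00) + (960.00)(42.00) = 99000.00 in³
x̄ = 95600.00 / 3480.00 = 27.47 in
ȳ = 99000.00 / 3480.00 = 28.45 in

x̄ = 27.47 in, ȳ = 28.45 in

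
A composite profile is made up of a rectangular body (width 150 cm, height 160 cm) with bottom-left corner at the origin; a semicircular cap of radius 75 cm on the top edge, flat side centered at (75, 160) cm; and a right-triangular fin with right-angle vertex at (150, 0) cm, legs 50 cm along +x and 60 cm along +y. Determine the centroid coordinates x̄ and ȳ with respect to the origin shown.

rectangular body: A = 150 × 160 = 24000.00, centroid at (75.00, 80.00).
semicircular top: A = ½π·75² = 8835.73, centroid at (75.00, 191.83).
triangular fin: A = ½·50·60 = 1500.00, centroid at (166.67, 20.00).
ΣA = 34335.73 cm², ΣAx̄ = 2712679.70 cm³, ΣAȳ = 3644966.69 cm³.
x̄ = 2712679.70/34335.73 = 79.00 cm; ȳ = 3644966.69/34335.73 = 106.16 cm.

x̄ = 79.00 cm, ȳ = 106.16 cm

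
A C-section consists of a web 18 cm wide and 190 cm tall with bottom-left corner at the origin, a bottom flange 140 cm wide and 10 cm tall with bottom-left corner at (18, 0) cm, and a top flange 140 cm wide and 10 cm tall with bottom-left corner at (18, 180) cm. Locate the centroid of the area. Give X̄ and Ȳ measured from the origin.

web: A = 18 × 190 = 3420.00, centroid at (9.00, 95.00).
bottom flange: A = 140 × 10 = 1400.00, centroid at (88.00, 5.00).
top flange: A = 140 × 10 = 1400.00, centroid at (88.00, 185.00).
ΣA = 6220.00 cm², ΣAX̄ = 277180.00 cm³, ΣAȲ = 590900.00 cm³.
X̄ = 277180.00/6220.00 = 44.56 cm; Ȳ = 590900.00/6220.00 = 95.00 cm.

X̄ = 44.56 cm, Ȳ = 95.00 cm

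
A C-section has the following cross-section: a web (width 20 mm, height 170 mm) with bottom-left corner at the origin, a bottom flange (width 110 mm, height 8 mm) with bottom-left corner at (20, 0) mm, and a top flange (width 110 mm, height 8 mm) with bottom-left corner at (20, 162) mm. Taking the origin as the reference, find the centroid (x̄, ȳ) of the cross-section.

x̄ = 32.17 mm, ȳ = 85.00 mm

web: A = 20 × 170 = 3400.00, centroid at (10.00, 85.00).
bottom flange: A = 110 × 8 = 880.00, centroid at (75.00, 4.00).
top flange: A = 110 × 8 = 880.00, centroid at (75.00, 166.00).
ΣA = 5160.00 mm²
ΣAx̄ = (3400.00)(10.00) + (880.00)(75.00) + (880.00)(75.00) = 166000.00 mm³
ΣAȳ = (3400.00)(85.00) + (880.00)(4.00) + (880.00)(166.00) = 438600.00 mm³
x̄ = 166000.00 / 5160.00 = 32.17 mm
ȳ = 438600.00 / 5160.00 = 85.00 mm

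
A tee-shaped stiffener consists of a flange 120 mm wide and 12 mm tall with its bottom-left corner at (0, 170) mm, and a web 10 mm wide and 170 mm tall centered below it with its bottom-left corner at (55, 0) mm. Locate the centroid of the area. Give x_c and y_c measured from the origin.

Part | A | x̄ᵢ | ȳᵢ | A·x̄ᵢ | A·ȳᵢ
web | 1700.00 | 60.00 | 85.00 | 102000.00 | 144500.00
flange | 1440.00 | 60.00 | 176.00 | 86400.00 | 253440.00
Σ | 3140.00 |  |  | 188400.00 | 397940.00
x_c = 188400.00 / 3140.00 = 60.00 mm
y_c = 397940.00 / 3140.00 = 126.73 mm

x_c = 60.00 mm, y_c = 126.73 mm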